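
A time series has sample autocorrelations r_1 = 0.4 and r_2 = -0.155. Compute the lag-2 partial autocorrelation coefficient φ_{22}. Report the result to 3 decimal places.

φ_{22} = (r_2 − r_1²) / (1 − r_1²)
r_1² = (0.4)² = 0.16
Numerator = -0.155 − 0.1600 = -0.3150; denominator = 1 − 0.1600 = 0.8400
φ_{22} = -0.3150 / 0.8400 = -0.375

-0.375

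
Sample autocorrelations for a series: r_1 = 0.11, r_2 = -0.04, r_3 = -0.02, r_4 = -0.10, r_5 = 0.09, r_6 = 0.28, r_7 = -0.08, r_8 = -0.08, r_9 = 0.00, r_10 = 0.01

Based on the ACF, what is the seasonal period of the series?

6

The largest autocorrelation is r_6 = 0.28; the remaining lags stay at or below 0.11.
The dominant spike at lag 6 indicates a seasonal period of 6.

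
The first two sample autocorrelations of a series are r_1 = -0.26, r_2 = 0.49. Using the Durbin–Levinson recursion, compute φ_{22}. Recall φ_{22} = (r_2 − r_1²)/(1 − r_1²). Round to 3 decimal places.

0.453

φ_{22} = (r_2 − r_1²) / (1 − r_1²)
r_1² = (-0.26)² = 0.0676
Numerator = 0.49 − 0.0676 = 0.4224; denominator = 1 − 0.0676 = 0.9324
φ_{22} = 0.4224 / 0.9324 = 0.453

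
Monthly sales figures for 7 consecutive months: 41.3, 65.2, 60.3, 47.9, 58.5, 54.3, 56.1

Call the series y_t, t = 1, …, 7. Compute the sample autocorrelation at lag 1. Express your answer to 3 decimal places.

-0.389

Mean ȳ = (41.3 + 65.2 + 60.3 + 47.9 + 58.5 + 54.3 + 56.1)/7 = 54.8000
Deviations from mean: -13.5000, 10.4000, 5.5000, -6.9000, 3.7000, -0.5000, 1.3000
Σ(y_t−ȳ)(y_{t+1}−ȳ) = (-140.4000) + (57.2000) + (-37.9500) + (-25.5300) + (-1.8500) + (-0.6500) = -149.1800
Denominator Σ(y_t−ȳ)² = 383.9000
r_1 = -149.1800 / 383.9000 = -0.389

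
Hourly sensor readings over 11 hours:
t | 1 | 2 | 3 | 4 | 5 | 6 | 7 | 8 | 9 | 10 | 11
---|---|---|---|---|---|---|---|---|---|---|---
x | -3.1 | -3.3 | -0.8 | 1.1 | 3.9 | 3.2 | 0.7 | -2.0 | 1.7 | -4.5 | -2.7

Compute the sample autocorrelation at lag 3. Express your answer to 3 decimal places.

Mean x̄ = (-3.1 − 3.3 − 0.8 + 1.1 + 3.9 + 3.2 + 0.7 − 2.0 + 1.7 − 4.5 − 2.7)/11 = -0.5273
Numerator Σ_{t=1}^{8}(x_t−x̄)(x_{t+3}−x̄) = -15.3759
Denominator Σ(x_t−x̄)² = 79.6618
r_3 = -15.3759 / 79.6618 = -0.193

-0.193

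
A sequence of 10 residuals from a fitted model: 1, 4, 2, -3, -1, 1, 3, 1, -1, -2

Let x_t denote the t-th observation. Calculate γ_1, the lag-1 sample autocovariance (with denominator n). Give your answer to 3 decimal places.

1.175

Mean x̄ = (1 + 4 + 2 − 3 − 1 + 1 + 3 + 1 − 1 − 2)/10 = 0.5000
Σ_{t=1}^{9}(x_t−x̄)(x_{t+1}−x̄) = 11.7500
γ_1 = 11.7500 / 10 = 1.175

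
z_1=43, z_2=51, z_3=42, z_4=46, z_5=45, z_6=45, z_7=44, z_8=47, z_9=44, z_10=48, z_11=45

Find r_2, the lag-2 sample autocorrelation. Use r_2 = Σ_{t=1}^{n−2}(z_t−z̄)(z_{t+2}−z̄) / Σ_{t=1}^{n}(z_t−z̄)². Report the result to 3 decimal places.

Mean z̄ = (43 + 51 + 42 + 46 + 45 + 45 + 44 + 47 + 44 + 48 + 45)/11 = 45.4545
Numerator Σ_{t=1}^{9}(z_t−z̄)(z_{t+2}−z̄) = 19.4959
Denominator Σ(z_t−z̄)² = 62.7273
r_2 = 19.4959 / 62.7273 = 0.311

0.311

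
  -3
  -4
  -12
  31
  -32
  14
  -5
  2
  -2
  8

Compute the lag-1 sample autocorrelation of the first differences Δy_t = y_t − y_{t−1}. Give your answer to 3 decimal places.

First differences Δy: -1, -8, 43, -63, 46, -19, 7, -4, 10
Mean of differences = 1.2222
Numerator Σ(Δy_t−Δȳ)(Δy_{t+1}−Δȳ) = -7021.9383
Denominator Σ(Δy_t−Δȳ)² = 8511.5556
r_1(Δy) = -7021.9383 / 8511.5556 = -0.825

-0.825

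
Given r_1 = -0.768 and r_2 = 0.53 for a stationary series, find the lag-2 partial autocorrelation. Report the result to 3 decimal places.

-0.146

φ_{22} = (r_2 − r_1²) / (1 − r_1²)
r_1² = (-0.768)² = 0.589824
Numerator = 0.53 − 0.5898 = -0.0598; denominator = 1 − 0.5898 = 0.4102
φ_{22} = -0.0598 / 0.4102 = -0.146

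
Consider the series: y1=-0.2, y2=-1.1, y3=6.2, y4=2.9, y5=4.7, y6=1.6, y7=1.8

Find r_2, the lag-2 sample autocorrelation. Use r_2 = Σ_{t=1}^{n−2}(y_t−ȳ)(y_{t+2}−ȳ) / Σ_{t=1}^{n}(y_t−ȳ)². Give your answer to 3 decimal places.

Mean ȳ = (-0.2 − 1.1 + 6.2 + 2.9 + 4.7 + 1.6 + 1.8)/7 = 2.2714
Numerator Σ_{t=1}^{5}(y_t−ȳ)(y_{t+2}−ȳ) = -3.8545
Denominator Σ(y_t−ȳ)² = 39.8743
r_2 = -3.8545 / 39.8743 = -0.097

-0.097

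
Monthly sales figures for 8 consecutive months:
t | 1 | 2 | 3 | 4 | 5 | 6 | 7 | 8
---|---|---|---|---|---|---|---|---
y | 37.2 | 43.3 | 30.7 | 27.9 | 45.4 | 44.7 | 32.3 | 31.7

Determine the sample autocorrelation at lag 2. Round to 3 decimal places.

Mean ȳ = (37.2 + 43.3 + 30.7 + 27.9 + 45.4 + 44.7 + 32.3 + 31.7)/8 = 36.6500
Deviations from mean: 0.5500, 6.6500, -5.9500, -8.7500, 8.7500, 8.0500, -4.3500, -4.9500
Σ(y_t−ȳ)(y_{t+2}−ȳ) = (-3.2725) + (-58.1875) + (-52.0625) + (-70.4375) + (-38.0625) + (-39.8475) = -261.8700
Denominator Σ(y_t−ȳ)² = 341.2800
r_2 = -261.8700 / 341.2800 = -0.767

-0.767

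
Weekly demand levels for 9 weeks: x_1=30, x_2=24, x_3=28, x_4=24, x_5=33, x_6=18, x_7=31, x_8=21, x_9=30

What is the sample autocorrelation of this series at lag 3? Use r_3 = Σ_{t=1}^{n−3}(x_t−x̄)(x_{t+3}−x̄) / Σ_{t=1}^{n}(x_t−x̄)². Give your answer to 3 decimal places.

-0.559

Mean x̄ = (30 + 24 + 28 + 24 + 33 + 18 + 31 + 21 + 30)/9 = 26.5556
Σ(x_t−x̄)(x_{t+3}−x̄) = (-8.8025) + (-16.4691) + (-12.3580) + (-11.3580) + (-35.8025) + (-29.4691) = -114.2593
Denominator Σ(x_t−x̄)² = 204.2222
r_3 = -114.2593 / 204.2222 = -0.559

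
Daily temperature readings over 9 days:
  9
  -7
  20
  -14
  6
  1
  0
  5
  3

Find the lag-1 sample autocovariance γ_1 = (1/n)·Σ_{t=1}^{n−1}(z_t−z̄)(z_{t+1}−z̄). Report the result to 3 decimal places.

-64.516

Mean z̄ = (9 − 7 + 20 − 14 + 6 + 1 + 0 + 5 + 3)/9 = 2.5556
Σ_{t=1}^{8}(z_t−z̄)(z_{t+1}−z̄) = -580.6420
γ_1 = -580.6420 / 9 = -64.516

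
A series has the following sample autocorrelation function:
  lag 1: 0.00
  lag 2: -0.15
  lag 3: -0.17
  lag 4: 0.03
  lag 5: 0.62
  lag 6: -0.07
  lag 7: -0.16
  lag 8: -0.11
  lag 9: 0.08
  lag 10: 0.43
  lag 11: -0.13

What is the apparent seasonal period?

5

The largest autocorrelation is r_5 = 0.62, with a weaker echo at lag 10 (0.43); the remaining lags stay at or below 0.08.
The dominant spike at lag 5 indicates a seasonal period of 5.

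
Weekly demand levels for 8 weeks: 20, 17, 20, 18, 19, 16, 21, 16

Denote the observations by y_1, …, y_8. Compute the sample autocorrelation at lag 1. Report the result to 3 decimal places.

-0.745

Mean ȳ = (20 + 17 + 20 + 18 + 19 + 16 + 21 + 16)/8 = 18.3750
Deviations from mean: 1.6250, -1.3750, 1.6250, -0.3750, 0.6250, -2.3750, 2.6250, -2.3750
Σ(y_t−ȳ)(y_{t+1}−ȳ) = (-2.2344) + (-2.2344) + (-0.6094) + (-0.2344) + (-1.4844) + (-6.2344) + (-6.2344) = -19.2656
Denominator Σ(y_t−ȳ)² = 25.8750
r_1 = -19.2656 / 25.8750 = -0.745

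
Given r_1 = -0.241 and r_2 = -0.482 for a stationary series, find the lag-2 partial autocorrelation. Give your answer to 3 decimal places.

-0.573

φ_{22} = (r_2 − r_1²) / (1 − r_1²)
r_1² = (-0.241)² = 0.058081
Numerator = -0.482 − 0.0581 = -0.5401; denominator = 1 − 0.0581 = 0.9419
φ_{22} = -0.5401 / 0.9419 = -0.573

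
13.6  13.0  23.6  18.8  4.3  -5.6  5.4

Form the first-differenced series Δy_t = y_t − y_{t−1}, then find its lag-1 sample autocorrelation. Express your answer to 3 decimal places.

0.036

First differences Δy: -0.6, 10.6, -4.8, -14.5, -9.9, 11.0
Mean of differences = -1.3667
Numerator Σ(Δy_t−Δȳ)(Δy_{t+1}−Δȳ) = 19.7222
Denominator Σ(Δy_t−Δȳ)² = 553.8133
r_1(Δy) = 19.7222 / 553.8133 = 0.036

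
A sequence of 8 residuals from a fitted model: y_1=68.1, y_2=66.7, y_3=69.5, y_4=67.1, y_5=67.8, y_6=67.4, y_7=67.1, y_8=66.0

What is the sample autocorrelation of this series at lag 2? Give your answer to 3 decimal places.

0.294

Mean ȳ = (68.1 + 66.7 + 69.5 + 67.1 + 67.8 + 67.4 + 67.1 + 66.0)/8 = 67.4625
Deviations from mean: 0.6375, -0.7625, 2.0375, -0.3625, 0.3375, -0.0625, -0.3625, -1.4625
Σ(y_t−ȳ)(y_{t+2}−ȳ) = (1.2989) + (0.2764) + (0.6877) + (0.0227) + (-0.1223) + (0.0914) = 2.2547
Denominator Σ(y_t−ȳ)² = 7.6588
r_2 = 2.2547 / 7.6588 = 0.294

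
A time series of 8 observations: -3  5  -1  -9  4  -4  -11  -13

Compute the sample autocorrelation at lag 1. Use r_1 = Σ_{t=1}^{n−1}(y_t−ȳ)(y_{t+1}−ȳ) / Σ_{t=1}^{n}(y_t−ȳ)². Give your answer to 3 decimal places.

0.142

Mean ȳ = (-3 + 5 − 1 − 9 + 4 − 4 − 11 − 13)/8 = -4.0000
Deviations from mean: 1.0000, 9.0000, 3.0000, -5.0000, 8.0000, 0.0000, -7.0000, -9.0000
Σ(y_t−ȳ)(y_{t+1}−ȳ) = (9.0000) + (27.0000) + (-15.0000) + (-40.0000) + (0.0000) + (0.0000) + (63.0000) = 44.0000
Denominator Σ(y_t−ȳ)² = 310.0000
r_1 = 44.0000 / 310.0000 = 0.142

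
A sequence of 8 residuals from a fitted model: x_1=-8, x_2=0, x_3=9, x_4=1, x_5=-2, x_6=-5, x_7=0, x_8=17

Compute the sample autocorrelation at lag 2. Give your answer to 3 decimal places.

-0.424

Mean x̄ = (-8 + 0 + 9 + 1 − 2 − 5 + 0 + 17)/8 = 1.5000
Numerator Σ_{t=1}^{6}(x_t−x̄)(x_{t+2}−x̄) = -189.0000
Denominator Σ(x_t−x̄)² = 446.0000
r_2 = -189.0000 / 446.0000 = -0.424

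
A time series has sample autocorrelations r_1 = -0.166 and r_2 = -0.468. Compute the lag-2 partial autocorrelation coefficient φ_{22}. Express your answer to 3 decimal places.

-0.510

φ_{22} = (r_2 − r_1²) / (1 − r_1²)
r_1² = (-0.166)² = 0.027556
Numerator = -0.468 − 0.0276 = -0.4956; denominator = 1 − 0.0276 = 0.9724
φ_{22} = -0.4956 / 0.9724 = -0.510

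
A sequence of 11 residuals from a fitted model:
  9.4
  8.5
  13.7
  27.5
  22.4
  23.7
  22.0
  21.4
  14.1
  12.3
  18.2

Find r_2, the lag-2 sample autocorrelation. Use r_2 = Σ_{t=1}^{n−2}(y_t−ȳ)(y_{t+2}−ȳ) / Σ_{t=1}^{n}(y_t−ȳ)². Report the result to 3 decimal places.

Mean ȳ = (9.4 + 8.5 + 13.7 + 27.5 + 22.4 + 23.7 + 22.0 + 21.4 + 14.1 + 12.3 + 18.2)/11 = 17.5636
Numerator Σ_{t=1}^{9}(y_t−ȳ)(y_{t+2}−ȳ) = -8.9972
Denominator Σ(y_t−ȳ)² = 398.0055
r_2 = -8.9972 / 398.0055 = -0.023

-0.023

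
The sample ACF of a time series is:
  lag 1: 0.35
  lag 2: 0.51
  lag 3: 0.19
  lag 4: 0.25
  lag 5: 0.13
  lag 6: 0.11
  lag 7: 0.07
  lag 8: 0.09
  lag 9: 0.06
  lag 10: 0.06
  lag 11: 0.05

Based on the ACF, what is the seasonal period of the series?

2

The largest autocorrelation is r_2 = 0.51; the remaining lags stay at or below 0.35.
The dominant spike at lag 2 indicates a seasonal period of 2.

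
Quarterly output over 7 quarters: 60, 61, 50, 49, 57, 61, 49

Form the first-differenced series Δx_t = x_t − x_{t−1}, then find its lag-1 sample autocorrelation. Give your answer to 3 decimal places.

-0.084

First differences Δx: 1, -11, -1, 8, 4, -12
Mean of differences = -1.8333
Numerator Σ(Δx_t−Δx̄)(Δx_{t+1}−Δx̄) = -27.3611
Denominator Σ(Δx_t−Δx̄)² = 326.8333
r_1(Δx) = -27.3611 / 326.8333 = -0.084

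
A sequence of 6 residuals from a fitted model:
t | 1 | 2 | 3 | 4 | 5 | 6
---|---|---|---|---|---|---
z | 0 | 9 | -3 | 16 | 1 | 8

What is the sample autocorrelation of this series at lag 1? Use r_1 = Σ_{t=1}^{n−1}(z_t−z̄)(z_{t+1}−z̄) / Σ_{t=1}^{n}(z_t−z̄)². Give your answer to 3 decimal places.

Mean z̄ = (0 + 9 − 3 + 16 + 1 + 8)/6 = 5.1667
Numerator Σ_{t=1}^{5}(z_t−z̄)(z_{t+1}−z̄) = -196.5278
Denominator Σ(z_t−z̄)² = 250.8333
r_1 = -196.5278 / 250.8333 = -0.783

-0.783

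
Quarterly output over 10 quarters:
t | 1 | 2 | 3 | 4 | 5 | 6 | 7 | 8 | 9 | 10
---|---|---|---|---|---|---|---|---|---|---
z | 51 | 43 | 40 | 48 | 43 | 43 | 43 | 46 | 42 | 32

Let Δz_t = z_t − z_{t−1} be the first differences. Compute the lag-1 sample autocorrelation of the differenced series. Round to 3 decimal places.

-0.075

First differences Δz: -8, -3, 8, -5, 0, 0, 3, -4, -10
Mean of differences = -2.1111
Numerator Σ(Δz_t−Δz̄)(Δz_{t+1}−Δz̄) = -18.5679
Denominator Σ(Δz_t−Δz̄)² = 246.8889
r_1(Δz) = -18.5679 / 246.8889 = -0.075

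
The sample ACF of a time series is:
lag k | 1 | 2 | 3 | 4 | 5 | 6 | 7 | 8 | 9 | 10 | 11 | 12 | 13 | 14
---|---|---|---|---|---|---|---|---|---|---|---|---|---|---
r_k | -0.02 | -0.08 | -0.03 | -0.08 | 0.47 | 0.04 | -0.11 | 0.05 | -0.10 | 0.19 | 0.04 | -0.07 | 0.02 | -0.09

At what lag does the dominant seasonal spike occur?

5

The largest autocorrelation is r_5 = 0.47, with a weaker echo at lag 10 (0.19); the remaining lags stay at or below 0.05.
The dominant spike at lag 5 indicates a seasonal period of 5.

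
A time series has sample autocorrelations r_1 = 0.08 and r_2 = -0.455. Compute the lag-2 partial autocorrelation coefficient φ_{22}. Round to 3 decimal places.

φ_{22} = (r_2 − r_1²) / (1 − r_1²)
r_1² = (0.08)² = 0.0064
Numerator = -0.455 − 0.0064 = -0.4614; denominator = 1 − 0.0064 = 0.9936
φ_{22} = -0.4614 / 0.9936 = -0.464

-0.464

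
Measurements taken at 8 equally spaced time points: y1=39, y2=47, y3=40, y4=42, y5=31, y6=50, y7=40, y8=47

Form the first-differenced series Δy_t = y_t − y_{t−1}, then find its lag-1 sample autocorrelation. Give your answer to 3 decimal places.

First differences Δy: 8, -7, 2, -11, 19, -10, 7
Mean of differences = 1.1429
Numerator Σ(Δy_t−Δȳ)(Δy_{t+1}−Δȳ) = -554.3061
Denominator Σ(Δy_t−Δȳ)² = 738.8571
r_1(Δy) = -554.3061 / 738.8571 = -0.750

-0.750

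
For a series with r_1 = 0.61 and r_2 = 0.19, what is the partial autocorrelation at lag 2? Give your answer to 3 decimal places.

-0.290

φ_{22} = (r_2 − r_1²) / (1 − r_1²)
r_1² = (0.61)² = 0.3721
Numerator = 0.19 − 0.3721 = -0.1821; denominator = 1 − 0.3721 = 0.6279
φ_{22} = -0.1821 / 0.6279 = -0.290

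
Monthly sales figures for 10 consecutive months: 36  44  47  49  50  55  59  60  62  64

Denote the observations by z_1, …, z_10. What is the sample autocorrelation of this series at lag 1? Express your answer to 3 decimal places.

Mean z̄ = (36 + 44 + 47 + 49 + 50 + 55 + 59 + 60 + 62 + 64)/10 = 52.6000
Numerator Σ_{t=1}^{9}(z_t−z̄)(z_{t+1}−z̄) = 453.6400
Denominator Σ(z_t−z̄)² = 720.4000
r_1 = 453.6400 / 720.4000 = 0.630

0.630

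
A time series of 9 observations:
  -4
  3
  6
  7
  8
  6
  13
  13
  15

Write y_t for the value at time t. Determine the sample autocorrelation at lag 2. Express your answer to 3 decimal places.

0.202

Mean ȳ = (-4 + 3 + 6 + 7 + 8 + 6 + 13 + 13 + 15)/9 = 7.4444
Σ(y_t−ȳ)(y_{t+2}−ȳ) = (16.5309) + (1.9753) + (-0.8025) + (0.6420) + (3.0864) + (-8.0247) + (41.9753) = 55.3827
Denominator Σ(y_t−ȳ)² = 274.2222
r_2 = 55.3827 / 274.2222 = 0.202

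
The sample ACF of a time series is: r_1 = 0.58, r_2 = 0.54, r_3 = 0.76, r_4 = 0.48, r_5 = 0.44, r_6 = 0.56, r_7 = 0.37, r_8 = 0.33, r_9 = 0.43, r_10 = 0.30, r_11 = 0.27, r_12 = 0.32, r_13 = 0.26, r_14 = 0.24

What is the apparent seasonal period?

The largest autocorrelation is r_3 = 0.76; the remaining lags stay at or below 0.58. The elevated value at lag 1 (0.58), dropping to 0.54 at lag 2, reflects decaying short-term dependence rather than seasonality.
The dominant spike at lag 3 indicates a seasonal period of 3.

3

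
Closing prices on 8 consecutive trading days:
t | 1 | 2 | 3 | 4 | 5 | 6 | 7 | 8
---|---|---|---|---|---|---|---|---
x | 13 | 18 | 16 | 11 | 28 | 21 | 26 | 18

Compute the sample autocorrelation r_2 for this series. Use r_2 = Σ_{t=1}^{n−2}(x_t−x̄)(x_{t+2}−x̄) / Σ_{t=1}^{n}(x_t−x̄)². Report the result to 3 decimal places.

0.180

Mean x̄ = (13 + 18 + 16 + 11 + 28 + 21 + 26 + 18)/8 = 18.8750
Deviations from mean: -5.8750, -0.8750, -2.8750, -7.8750, 9.1250, 2.1250, 7.1250, -0.8750
Σ(x_t−x̄)(x_{t+2}−x̄) = (16.8906) + (6.8906) + (-26.2344) + (-16.7344) + (65.0156) + (-1.8594) = 43.9688
Denominator Σ(x_t−x̄)² = 244.8750
r_2 = 43.9688 / 244.8750 = 0.180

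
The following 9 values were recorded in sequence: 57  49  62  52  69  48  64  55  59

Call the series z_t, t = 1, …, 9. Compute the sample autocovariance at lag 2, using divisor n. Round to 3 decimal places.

28.742

Mean z̄ = (57 + 49 + 62 + 52 + 69 + 48 + 64 + 55 + 59)/9 = 57.2222
Σ_{t=1}^{7}(z_t−z̄)(z_{t+2}−z̄) = 258.6790
γ_2 = 258.6790 / 9 = 28.742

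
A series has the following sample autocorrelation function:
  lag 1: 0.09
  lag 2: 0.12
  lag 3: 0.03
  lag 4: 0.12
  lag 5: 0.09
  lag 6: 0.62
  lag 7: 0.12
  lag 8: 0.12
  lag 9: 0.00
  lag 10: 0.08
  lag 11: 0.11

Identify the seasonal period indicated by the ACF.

The largest autocorrelation is r_6 = 0.62; the remaining lags stay at or below 0.12.
The dominant spike at lag 6 indicates a seasonal period of 6.

6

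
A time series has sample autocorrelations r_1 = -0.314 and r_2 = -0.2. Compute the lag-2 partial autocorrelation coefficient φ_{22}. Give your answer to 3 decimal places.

-0.331

φ_{22} = (r_2 − r_1²) / (1 − r_1²)
r_1² = (-0.314)² = 0.098596
Numerator = -0.2 − 0.0986 = -0.2986; denominator = 1 − 0.0986 = 0.9014
φ_{22} = -0.2986 / 0.9014 = -0.331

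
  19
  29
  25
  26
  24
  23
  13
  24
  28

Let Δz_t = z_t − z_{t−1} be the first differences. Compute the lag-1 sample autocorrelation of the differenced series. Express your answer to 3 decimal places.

First differences Δz: 10, -4, 1, -2, -1, -10, 11, 4
Mean of differences = 1.1250
Numerator Σ(Δz_t−Δz̄)(Δz_{t+1}−Δz̄) = -95.6406
Denominator Σ(Δz_t−Δz̄)² = 348.8750
r_1(Δz) = -95.6406 / 348.8750 = -0.274

-0.274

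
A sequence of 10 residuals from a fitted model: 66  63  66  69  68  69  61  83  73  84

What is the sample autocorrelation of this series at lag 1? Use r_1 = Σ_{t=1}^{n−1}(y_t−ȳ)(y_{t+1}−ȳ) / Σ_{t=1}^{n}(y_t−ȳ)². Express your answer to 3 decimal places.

Mean ȳ = (66 + 63 + 66 + 69 + 68 + 69 + 61 + 83 + 73 + 84)/10 = 70.2000
Numerator Σ_{t=1}^{9}(y_t−ȳ)(y_{t+1}−ȳ) = 38.5600
Denominator Σ(y_t−ȳ)² = 541.6000
r_1 = 38.5600 / 541.6000 = 0.071

0.071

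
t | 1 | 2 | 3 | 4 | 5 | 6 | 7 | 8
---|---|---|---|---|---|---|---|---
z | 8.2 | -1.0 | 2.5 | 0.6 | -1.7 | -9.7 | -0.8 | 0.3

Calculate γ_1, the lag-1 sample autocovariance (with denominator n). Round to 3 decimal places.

1.466

Mean z̄ = (8.2 − 1.0 + 2.5 + 0.6 − 1.7 − 9.7 − 0.8 + 0.3)/8 = -0.2000
Σ_{t=1}^{7}(z_t−z̄)(z_{t+1}−z̄) = 11.7300
γ_1 = 11.7300 / 8 = 1.466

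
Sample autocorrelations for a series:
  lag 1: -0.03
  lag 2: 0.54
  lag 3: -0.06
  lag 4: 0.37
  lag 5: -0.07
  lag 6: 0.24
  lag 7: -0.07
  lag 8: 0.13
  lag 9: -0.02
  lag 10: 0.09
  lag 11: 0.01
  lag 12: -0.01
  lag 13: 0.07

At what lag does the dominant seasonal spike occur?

The largest autocorrelation is r_2 = 0.54, with weaker echoes at lags 4 (0.37) and 6 (0.24); the remaining lags stay at or below 0.13.
The dominant spike at lag 2 indicates a seasonal period of 2.

2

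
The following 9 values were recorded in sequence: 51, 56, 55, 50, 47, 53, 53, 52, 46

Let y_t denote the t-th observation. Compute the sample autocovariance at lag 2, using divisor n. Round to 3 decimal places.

Mean ȳ = (51 + 56 + 55 + 50 + 47 + 53 + 53 + 52 + 46)/9 = 51.4444
Σ_{t=1}^{7}(y_t−ȳ)(y_{t+2}−ȳ) = -40.7284
γ_2 = -40.7284 / 9 = -4.525

-4.525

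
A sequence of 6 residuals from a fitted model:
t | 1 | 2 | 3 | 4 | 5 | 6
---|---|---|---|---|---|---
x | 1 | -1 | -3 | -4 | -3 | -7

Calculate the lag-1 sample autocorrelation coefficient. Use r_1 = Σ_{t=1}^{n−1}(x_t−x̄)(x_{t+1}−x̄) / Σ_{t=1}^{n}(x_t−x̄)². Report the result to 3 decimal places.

Mean x̄ = (1 − 1 − 3 − 4 − 3 − 7)/6 = -2.8333
Deviations from mean: 3.8333, 1.8333, -0.1667, -1.1667, -0.1667, -4.1667
Numerator Σ_{t=1}^{5}(x_t−x̄)(x_{t+1}−x̄) = 7.8056
Denominator Σ(x_t−x̄)² = 36.8333
r_1 = 7.8056 / 36.8333 = 0.212

0.212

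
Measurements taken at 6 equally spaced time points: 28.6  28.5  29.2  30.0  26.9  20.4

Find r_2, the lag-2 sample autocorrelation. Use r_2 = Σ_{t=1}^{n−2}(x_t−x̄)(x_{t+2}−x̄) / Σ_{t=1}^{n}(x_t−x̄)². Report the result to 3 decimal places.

Mean x̄ = (28.6 + 28.5 + 29.2 + 30.0 + 26.9 + 20.4)/6 = 27.2667
Numerator Σ_{t=1}^{4}(x_t−x̄)(x_{t+2}−x̄) = -13.5289
Denominator Σ(x_t−x̄)² = 61.7933
r_2 = -13.5289 / 61.7933 = -0.219

-0.219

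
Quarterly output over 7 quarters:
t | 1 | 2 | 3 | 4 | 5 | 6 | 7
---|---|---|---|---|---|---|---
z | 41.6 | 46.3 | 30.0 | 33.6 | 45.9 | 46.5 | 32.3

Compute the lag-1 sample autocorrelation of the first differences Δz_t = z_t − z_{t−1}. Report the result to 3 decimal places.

-0.147

First differences Δz: 4.7, -16.3, 3.6, 12.3, 0.6, -14.2
Mean of differences = -1.5500
Numerator Σ(Δz_t−Δz̄)(Δz_{t+1}−Δz̄) = -94.2425
Denominator Σ(Δz_t−Δz̄)² = 639.6150
r_1(Δz) = -94.2425 / 639.6150 = -0.147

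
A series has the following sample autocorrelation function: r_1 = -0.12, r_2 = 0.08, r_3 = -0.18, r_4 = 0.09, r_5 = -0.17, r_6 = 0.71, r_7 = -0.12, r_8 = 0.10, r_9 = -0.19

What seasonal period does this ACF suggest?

The largest autocorrelation is r_6 = 0.71; the remaining lags stay at or below 0.10.
The dominant spike at lag 6 indicates a seasonal period of 6.

6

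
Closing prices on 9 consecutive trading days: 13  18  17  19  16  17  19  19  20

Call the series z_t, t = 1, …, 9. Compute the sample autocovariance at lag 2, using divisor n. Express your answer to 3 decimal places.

Mean z̄ = (13 + 18 + 17 + 19 + 16 + 17 + 19 + 19 + 20)/9 = 17.5556
Σ_{t=1}^{7}(z_t−z̄)(z_{t+2}−z̄) = 3.7160
γ_2 = 3.7160 / 9 = 0.413

0.413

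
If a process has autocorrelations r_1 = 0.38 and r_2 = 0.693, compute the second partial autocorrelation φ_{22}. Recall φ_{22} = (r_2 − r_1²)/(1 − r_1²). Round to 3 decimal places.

φ_{22} = (r_2 − r_1²) / (1 − r_1²)
r_1² = (0.38)² = 0.1444
Numerator = 0.693 − 0.1444 = 0.5486; denominator = 1 − 0.1444 = 0.8556
φ_{22} = 0.5486 / 0.8556 = 0.641

0.641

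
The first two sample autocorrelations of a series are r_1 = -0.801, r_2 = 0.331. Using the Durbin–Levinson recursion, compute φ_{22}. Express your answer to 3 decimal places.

-0.867

φ_{22} = (r_2 − r_1²) / (1 − r_1²)
r_1² = (-0.801)² = 0.641601
Numerator = 0.331 − 0.6416 = -0.3106; denominator = 1 − 0.6416 = 0.3584
φ_{22} = -0.3106 / 0.3584 = -0.867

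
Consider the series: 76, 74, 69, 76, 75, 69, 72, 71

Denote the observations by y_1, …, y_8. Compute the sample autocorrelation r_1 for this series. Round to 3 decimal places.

-0.165

Mean ȳ = (76 + 74 + 69 + 76 + 75 + 69 + 72 + 71)/8 = 72.7500
Deviations from mean: 3.2500, 1.2500, -3.7500, 3.2500, 2.2500, -3.7500, -0.7500, -1.7500
Σ(y_t−ȳ)(y_{t+1}−ȳ) = (4.0625) + (-4.6875) + (-12.1875) + (7.3125) + (-8.4375) + (2.8125) + (1.3125) = -9.8125
Denominator Σ(y_t−ȳ)² = 59.5000
r_1 = -9.8125 / 59.5000 = -0.165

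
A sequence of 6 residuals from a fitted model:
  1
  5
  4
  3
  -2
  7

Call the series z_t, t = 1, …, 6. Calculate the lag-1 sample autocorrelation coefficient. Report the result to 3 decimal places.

Mean z̄ = (1 + 5 + 4 + 3 − 2 + 7)/6 = 3.0000
Σ(z_t−z̄)(z_{t+1}−z̄) = (-4.0000) + (2.0000) + (0.0000) + (0.0000) + (-20.0000) = -22.0000
Denominator Σ(z_t−z̄)² = 50.0000
r_1 = -22.0000 / 50.0000 = -0.440

-0.440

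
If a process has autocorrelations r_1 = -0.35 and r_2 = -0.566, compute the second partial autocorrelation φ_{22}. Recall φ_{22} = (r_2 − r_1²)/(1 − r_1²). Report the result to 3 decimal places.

φ_{22} = (r_2 − r_1²) / (1 − r_1²)
r_1² = (-0.35)² = 0.1225
Numerator = -0.566 − 0.1225 = -0.6885; denominator = 1 − 0.1225 = 0.8775
φ_{22} = -0.6885 / 0.8775 = -0.785

-0.785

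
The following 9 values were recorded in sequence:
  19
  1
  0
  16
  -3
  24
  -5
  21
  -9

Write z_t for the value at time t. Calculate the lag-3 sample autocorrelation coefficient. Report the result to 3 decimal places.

Mean z̄ = (19 + 1 + 0 + 16 − 3 + 24 − 5 + 21 − 9)/9 = 7.1111
Numerator Σ_{t=1}^{6}(z_t−z̄)(z_{t+3}−z̄) = -472.8148
Denominator Σ(z_t−z̄)² = 1294.8889
r_3 = -472.8148 / 1294.8889 = -0.365

-0.365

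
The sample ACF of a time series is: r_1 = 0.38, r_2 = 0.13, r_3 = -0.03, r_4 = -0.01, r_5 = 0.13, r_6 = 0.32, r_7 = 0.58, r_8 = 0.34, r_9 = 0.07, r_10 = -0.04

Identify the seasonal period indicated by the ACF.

7

The largest autocorrelation is r_7 = 0.58; the remaining lags stay at or below 0.38. The elevated value at lag 1 (0.38), dropping to 0.13 at lag 2, reflects decaying short-term dependence rather than seasonality.
The dominant spike at lag 7 indicates a seasonal period of 7.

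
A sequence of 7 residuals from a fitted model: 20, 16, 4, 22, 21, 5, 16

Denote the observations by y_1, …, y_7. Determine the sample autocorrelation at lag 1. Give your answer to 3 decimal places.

Mean ȳ = (20 + 16 + 4 + 22 + 21 + 5 + 16)/7 = 14.8571
Σ(y_t−ȳ)(y_{t+1}−ȳ) = (5.8776) + (-12.4082) + (-77.5510) + (43.8776) + (-60.5510) + (-11.2653) = -112.0204
Denominator Σ(y_t−ȳ)² = 332.8571
r_1 = -112.0204 / 332.8571 = -0.337

-0.337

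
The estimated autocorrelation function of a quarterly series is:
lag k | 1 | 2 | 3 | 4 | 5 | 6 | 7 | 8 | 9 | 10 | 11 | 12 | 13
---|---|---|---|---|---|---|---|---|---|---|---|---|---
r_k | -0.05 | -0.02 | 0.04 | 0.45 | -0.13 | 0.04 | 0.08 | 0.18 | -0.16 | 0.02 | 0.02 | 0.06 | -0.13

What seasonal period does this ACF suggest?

4

The largest autocorrelation is r_4 = 0.45, with a weaker echo at lag 8 (0.18); the remaining lags stay at or below 0.08.
The dominant spike at lag 4 indicates a seasonal period of 4.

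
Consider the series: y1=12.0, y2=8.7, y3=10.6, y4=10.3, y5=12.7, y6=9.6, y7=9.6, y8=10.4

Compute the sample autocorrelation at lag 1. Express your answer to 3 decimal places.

Mean ȳ = (12.0 + 8.7 + 10.6 + 10.3 + 12.7 + 9.6 + 9.6 + 10.4)/8 = 10.4875
Numerator Σ_{t=1}^{7}(y_t−ȳ)(y_{t+1}−ȳ) = -4.4389
Denominator Σ(y_t−ȳ)² = 12.0088
r_1 = -4.4389 / 12.0088 = -0.370

-0.370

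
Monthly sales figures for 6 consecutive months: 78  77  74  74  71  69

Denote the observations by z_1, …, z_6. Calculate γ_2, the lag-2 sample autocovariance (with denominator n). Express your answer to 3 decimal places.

-0.009

Mean z̄ = (78 + 77 + 74 + 74 + 71 + 69)/6 = 73.8333
Σ_{t=1}^{4}(z_t−z̄)(z_{t+2}−z̄) = -0.0556
γ_2 = -0.0556 / 6 = -0.009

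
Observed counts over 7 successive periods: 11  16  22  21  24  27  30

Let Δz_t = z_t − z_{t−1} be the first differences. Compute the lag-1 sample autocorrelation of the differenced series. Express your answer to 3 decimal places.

First differences Δz: 5, 6, -1, 3, 3, 3
Mean of differences = 3.1667
Numerator Σ(Δz_t−Δz̄)(Δz_{t+1}−Δz̄) = -5.8611
Denominator Σ(Δz_t−Δz̄)² = 28.8333
r_1(Δz) = -5.8611 / 28.8333 = -0.203

-0.203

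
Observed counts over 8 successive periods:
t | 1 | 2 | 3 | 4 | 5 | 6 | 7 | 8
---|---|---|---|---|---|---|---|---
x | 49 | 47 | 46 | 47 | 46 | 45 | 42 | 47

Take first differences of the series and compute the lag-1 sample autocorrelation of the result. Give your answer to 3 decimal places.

First differences Δx: -2, -1, 1, -1, -1, -3, 5
Mean of differences = -0.2857
Numerator Σ(Δx_t−Δx̄)(Δx_{t+1}−Δx̄) = -12.5102
Denominator Σ(Δx_t−Δx̄)² = 41.4286
r_1(Δx) = -12.5102 / 41.4286 = -0.302

-0.302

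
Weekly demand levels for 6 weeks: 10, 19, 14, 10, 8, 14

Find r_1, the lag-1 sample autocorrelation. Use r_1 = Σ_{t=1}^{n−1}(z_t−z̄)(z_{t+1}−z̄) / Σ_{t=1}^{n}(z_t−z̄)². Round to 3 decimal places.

-0.072

Mean z̄ = (10 + 19 + 14 + 10 + 8 + 14)/6 = 12.5000
Numerator Σ_{t=1}^{5}(z_t−z̄)(z_{t+1}−z̄) = -5.7500
Denominator Σ(z_t−z̄)² = 79.5000
r_1 = -5.7500 / 79.5000 = -0.072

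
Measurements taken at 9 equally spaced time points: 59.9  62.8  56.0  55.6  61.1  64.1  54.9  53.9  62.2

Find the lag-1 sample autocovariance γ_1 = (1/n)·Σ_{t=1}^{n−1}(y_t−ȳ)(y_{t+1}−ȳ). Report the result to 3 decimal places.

Mean ȳ = (59.9 + 62.8 + 56.0 + 55.6 + 61.1 + 64.1 + 54.9 + 53.9 + 62.2)/9 = 58.9444
Σ_{t=1}^{8}(y_t−ȳ)(y_{t+1}−ȳ) = -10.7886
γ_1 = -10.7886 / 9 = -1.199

-1.199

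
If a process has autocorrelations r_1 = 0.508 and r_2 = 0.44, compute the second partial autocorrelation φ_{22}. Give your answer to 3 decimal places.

φ_{22} = (r_2 − r_1²) / (1 − r_1²)
r_1² = (0.508)² = 0.258064
Numerator = 0.44 − 0.2581 = 0.1819; denominator = 1 − 0.2581 = 0.7419
φ_{22} = 0.1819 / 0.7419 = 0.245

0.245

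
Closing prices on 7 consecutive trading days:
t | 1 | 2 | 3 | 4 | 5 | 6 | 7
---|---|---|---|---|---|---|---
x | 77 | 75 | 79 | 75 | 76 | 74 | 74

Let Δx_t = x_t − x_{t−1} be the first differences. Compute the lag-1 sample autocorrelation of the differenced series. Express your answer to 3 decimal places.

-0.778

First differences Δx: -2, 4, -4, 1, -2, 0
Mean of differences = -0.5000
Numerator Σ(Δx_t−Δx̄)(Δx_{t+1}−Δx̄) = -30.7500
Denominator Σ(Δx_t−Δx̄)² = 39.5000
r_1(Δx) = -30.7500 / 39.5000 = -0.778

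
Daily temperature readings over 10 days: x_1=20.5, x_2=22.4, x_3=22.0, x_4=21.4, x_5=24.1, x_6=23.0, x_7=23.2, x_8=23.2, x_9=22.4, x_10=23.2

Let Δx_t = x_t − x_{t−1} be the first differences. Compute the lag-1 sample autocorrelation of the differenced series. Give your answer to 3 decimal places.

First differences Δx: 1.9, -0.4, -0.6, 2.7, -1.1, 0.2, 0.0, -0.8, 0.8
Mean of differences = 0.3000
Numerator Σ(Δx_t−Δx̄)(Δx_{t+1}−Δx̄) = -6.0600
Denominator Σ(Δx_t−Δx̄)² = 13.1400
r_1(Δx) = -6.0600 / 13.1400 = -0.461

-0.461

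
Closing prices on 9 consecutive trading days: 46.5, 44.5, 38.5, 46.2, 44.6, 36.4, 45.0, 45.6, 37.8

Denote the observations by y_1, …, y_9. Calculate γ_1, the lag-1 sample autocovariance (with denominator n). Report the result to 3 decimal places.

-4.772

Mean ȳ = (46.5 + 44.5 + 38.5 + 46.2 + 44.6 + 36.4 + 45.0 + 45.6 + 37.8)/9 = 42.7889
Σ_{t=1}^{8}(y_t−ȳ)(y_{t+1}−ȳ) = -42.9468
γ_1 = -42.9468 / 9 = -4.772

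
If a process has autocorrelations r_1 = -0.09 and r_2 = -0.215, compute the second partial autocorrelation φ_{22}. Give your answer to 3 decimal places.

φ_{22} = (r_2 − r_1²) / (1 − r_1²)
r_1² = (-0.09)² = 0.0081
Numerator = -0.215 − 0.0081 = -0.2231; denominator = 1 − 0.0081 = 0.9919
φ_{22} = -0.2231 / 0.9919 = -0.225

-0.225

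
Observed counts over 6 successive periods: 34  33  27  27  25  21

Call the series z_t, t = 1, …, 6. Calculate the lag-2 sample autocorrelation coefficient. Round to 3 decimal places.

Mean z̄ = (34 + 33 + 27 + 27 + 25 + 21)/6 = 27.8333
Deviations from mean: 6.1667, 5.1667, -0.8333, -0.8333, -2.8333, -6.8333
Numerator Σ_{t=1}^{4}(z_t−z̄)(z_{t+2}−z̄) = -1.3889
Denominator Σ(z_t−z̄)² = 120.8333
r_2 = -1.3889 / 120.8333 = -0.011

-0.011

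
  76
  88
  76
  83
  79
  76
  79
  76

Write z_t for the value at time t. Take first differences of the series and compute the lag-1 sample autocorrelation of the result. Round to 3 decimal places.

First differences Δz: 12, -12, 7, -4, -3, 3, -3
Mean of differences = 0.0000
Numerator Σ(Δz_t−Δz̄)(Δz_{t+1}−Δz̄) = -262.0000
Denominator Σ(Δz_t−Δz̄)² = 380.0000
r_1(Δz) = -262.0000 / 380.0000 = -0.689

-0.689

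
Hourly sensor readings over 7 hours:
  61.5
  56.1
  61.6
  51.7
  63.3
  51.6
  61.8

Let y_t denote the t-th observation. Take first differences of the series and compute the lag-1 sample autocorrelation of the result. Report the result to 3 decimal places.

-0.852

First differences Δy: -5.4, 5.5, -9.9, 11.6, -11.7, 10.2
Mean of differences = 0.0500
Numerator Σ(Δy_t−Δȳ)(Δy_{t+1}−Δȳ) = -453.8275
Denominator Σ(Δy_t−Δȳ)² = 532.8950
r_1(Δy) = -453.8275 / 532.8950 = -0.852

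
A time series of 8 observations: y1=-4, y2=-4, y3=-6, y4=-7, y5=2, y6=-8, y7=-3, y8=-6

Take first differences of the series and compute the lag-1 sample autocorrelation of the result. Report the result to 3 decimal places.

-0.737

First differences Δy: 0, -2, -1, 9, -10, 5, -3
Mean of differences = -0.2857
Numerator Σ(Δy_t−Δȳ)(Δy_{t+1}−Δȳ) = -161.7959
Denominator Σ(Δy_t−Δȳ)² = 219.4286
r_1(Δy) = -161.7959 / 219.4286 = -0.737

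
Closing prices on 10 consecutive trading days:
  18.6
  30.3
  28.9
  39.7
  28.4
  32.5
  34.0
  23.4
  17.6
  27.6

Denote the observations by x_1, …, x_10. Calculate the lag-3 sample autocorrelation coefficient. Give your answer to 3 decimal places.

-0.211

Mean x̄ = (18.6 + 30.3 + 28.9 + 39.7 + 28.4 + 32.5 + 34.0 + 23.4 + 17.6 + 27.6)/10 = 28.1000
Σ(x_t−x̄)(x_{t+3}−x̄) = (-110.2000) + (0.6600) + (3.5200) + (68.4400) + (-1.4100) + (-46.2000) + (-2.9500) = -88.1400
Denominator Σ(x_t−x̄)² = 417.1400
r_3 = -88.1400 / 417.1400 = -0.211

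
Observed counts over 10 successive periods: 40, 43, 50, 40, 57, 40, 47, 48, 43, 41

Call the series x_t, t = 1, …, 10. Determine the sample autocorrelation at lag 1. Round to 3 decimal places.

Mean x̄ = (40 + 43 + 50 + 40 + 57 + 40 + 47 + 48 + 43 + 41)/10 = 44.9000
Numerator Σ_{t=1}^{9}(x_t−x̄)(x_{t+1}−x̄) = -146.2100
Denominator Σ(x_t−x̄)² = 280.9000
r_1 = -146.2100 / 280.9000 = -0.521

-0.521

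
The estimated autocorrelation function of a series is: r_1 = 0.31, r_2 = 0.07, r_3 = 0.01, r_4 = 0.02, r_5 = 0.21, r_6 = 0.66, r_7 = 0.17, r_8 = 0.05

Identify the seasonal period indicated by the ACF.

The largest autocorrelation is r_6 = 0.66; the remaining lags stay at or below 0.31. The elevated value at lag 1 (0.31), dropping to 0.07 at lag 2, reflects decaying short-term dependence rather than seasonality.
The dominant spike at lag 6 indicates a seasonal period of 6.

6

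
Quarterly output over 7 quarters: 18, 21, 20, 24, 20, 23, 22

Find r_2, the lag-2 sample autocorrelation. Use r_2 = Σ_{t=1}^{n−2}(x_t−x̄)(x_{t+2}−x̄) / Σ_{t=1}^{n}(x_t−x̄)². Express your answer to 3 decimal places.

Mean x̄ = (18 + 21 + 20 + 24 + 20 + 23 + 22)/7 = 21.1429
Σ(x_t−x̄)(x_{t+2}−x̄) = (3.5918) + (-0.4082) + (1.3061) + (5.3061) + (-0.9796) = 8.8163
Denominator Σ(x_t−x̄)² = 24.8571
r_2 = 8.8163 / 24.8571 = 0.355

0.355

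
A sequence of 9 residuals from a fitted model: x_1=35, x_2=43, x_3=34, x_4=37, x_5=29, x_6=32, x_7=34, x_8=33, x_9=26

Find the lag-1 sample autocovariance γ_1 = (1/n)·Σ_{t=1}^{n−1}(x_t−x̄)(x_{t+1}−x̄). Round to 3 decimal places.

1.469

Mean x̄ = (35 + 43 + 34 + 37 + 29 + 32 + 34 + 33 + 26)/9 = 33.6667
Σ_{t=1}^{8}(x_t−x̄)(x_{t+1}−x̄) = 13.2222
γ_1 = 13.2222 / 9 = 1.469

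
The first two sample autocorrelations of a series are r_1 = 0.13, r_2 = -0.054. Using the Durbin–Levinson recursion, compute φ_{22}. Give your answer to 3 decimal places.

φ_{22} = (r_2 − r_1²) / (1 − r_1²)
r_1² = (0.13)² = 0.0169
Numerator = -0.054 − 0.0169 = -0.0709; denominator = 1 − 0.0169 = 0.9831
φ_{22} = -0.0709 / 0.9831 = -0.072

-0.072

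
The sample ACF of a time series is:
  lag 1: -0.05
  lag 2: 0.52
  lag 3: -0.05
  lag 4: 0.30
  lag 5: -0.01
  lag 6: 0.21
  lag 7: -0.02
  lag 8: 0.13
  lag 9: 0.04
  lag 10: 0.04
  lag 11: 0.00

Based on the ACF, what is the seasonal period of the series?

2

The largest autocorrelation is r_2 = 0.52, with weaker echoes at lags 4 (0.30) and 6 (0.21); the remaining lags stay at or below 0.13.
The dominant spike at lag 2 indicates a seasonal period of 2.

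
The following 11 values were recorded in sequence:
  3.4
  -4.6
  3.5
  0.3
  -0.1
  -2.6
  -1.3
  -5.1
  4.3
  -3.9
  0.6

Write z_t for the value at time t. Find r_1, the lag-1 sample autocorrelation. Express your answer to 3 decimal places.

-0.600

Mean z̄ = (3.4 − 4.6 + 3.5 + 0.3 − 0.1 − 2.6 − 1.3 − 5.1 + 4.3 − 3.9 + 0.6)/11 = -0.5000
Numerator Σ_{t=1}^{10}(z_t−z̄)(z_{t+1}−z̄) = -66.4900
Denominator Σ(z_t−z̄)² = 110.8400
r_1 = -66.4900 / 110.8400 = -0.600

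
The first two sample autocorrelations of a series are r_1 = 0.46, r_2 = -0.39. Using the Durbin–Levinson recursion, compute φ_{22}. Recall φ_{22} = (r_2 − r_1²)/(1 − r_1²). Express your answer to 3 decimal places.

-0.763

φ_{22} = (r_2 − r_1²) / (1 − r_1²)
r_1² = (0.46)² = 0.2116
Numerator = -0.39 − 0.2116 = -0.6016; denominator = 1 − 0.2116 = 0.7884
φ_{22} = -0.6016 / 0.7884 = -0.763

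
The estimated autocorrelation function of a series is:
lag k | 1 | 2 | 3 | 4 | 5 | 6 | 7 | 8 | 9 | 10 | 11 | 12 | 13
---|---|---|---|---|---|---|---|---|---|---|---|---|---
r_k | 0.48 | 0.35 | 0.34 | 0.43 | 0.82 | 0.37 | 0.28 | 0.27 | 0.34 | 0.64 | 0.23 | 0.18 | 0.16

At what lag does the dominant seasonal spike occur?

5

The largest autocorrelation is r_5 = 0.82, with a weaker echo at lag 10 (0.64); the remaining lags stay at or below 0.48. The elevated value at lag 1 (0.48), dropping to 0.35 at lag 2, reflects decaying short-term dependence rather than seasonality.
The dominant spike at lag 5 indicates a seasonal period of 5.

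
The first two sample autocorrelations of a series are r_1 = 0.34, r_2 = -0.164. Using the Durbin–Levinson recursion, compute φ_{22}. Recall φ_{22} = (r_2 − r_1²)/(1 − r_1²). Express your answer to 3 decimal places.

-0.316

φ_{22} = (r_2 − r_1²) / (1 − r_1²)
r_1² = (0.34)² = 0.1156
Numerator = -0.164 − 0.1156 = -0.2796; denominator = 1 − 0.1156 = 0.8844
φ_{22} = -0.2796 / 0.8844 = -0.316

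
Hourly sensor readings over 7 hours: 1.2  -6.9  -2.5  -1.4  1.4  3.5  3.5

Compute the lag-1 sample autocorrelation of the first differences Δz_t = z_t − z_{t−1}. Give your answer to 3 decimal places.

-0.266

First differences Δz: -8.1, 4.4, 1.1, 2.8, 2.1, 0.0
Mean of differences = 0.3833
Numerator Σ(Δz_t−Δz̄)(Δz_{t+1}−Δz̄) = -25.9736
Denominator Σ(Δz_t−Δz̄)² = 97.5483
r_1(Δz) = -25.9736 / 97.5483 = -0.266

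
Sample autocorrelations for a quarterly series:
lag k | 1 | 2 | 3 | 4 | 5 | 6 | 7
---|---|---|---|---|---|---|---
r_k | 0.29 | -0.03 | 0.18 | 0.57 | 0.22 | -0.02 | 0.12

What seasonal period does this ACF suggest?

The largest autocorrelation is r_4 = 0.57; the remaining lags stay at or below 0.29.
The dominant spike at lag 4 indicates a seasonal period of 4.

4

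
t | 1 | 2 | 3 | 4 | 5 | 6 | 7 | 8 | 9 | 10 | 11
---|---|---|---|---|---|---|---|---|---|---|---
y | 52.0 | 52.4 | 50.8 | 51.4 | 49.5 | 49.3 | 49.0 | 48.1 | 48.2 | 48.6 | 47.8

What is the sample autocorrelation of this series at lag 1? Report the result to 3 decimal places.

0.679

Mean ȳ = (52.0 + 52.4 + 50.8 + 51.4 + 49.5 + 49.3 + 49.0 + 48.1 + 48.2 + 48.6 + 47.8)/11 = 49.7364
Numerator Σ_{t=1}^{10}(y_t−ȳ)(y_{t+1}−ȳ) = 18.3287
Denominator Σ(y_t−ȳ)² = 26.9855
r_1 = 18.3287 / 26.9855 = 0.679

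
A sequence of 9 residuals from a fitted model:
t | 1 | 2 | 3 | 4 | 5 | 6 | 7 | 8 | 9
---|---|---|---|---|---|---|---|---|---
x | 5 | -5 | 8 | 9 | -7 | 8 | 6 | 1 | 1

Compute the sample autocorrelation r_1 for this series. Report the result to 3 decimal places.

-0.455

Mean x̄ = (5 − 5 + 8 + 9 − 7 + 8 + 6 + 1 + 1)/9 = 2.8889
Numerator Σ_{t=1}^{8}(x_t−x̄)(x_{t+1}−x̄) = -123.1235
Denominator Σ(x_t−x̄)² = 270.8889
r_1 = -123.1235 / 270.8889 = -0.455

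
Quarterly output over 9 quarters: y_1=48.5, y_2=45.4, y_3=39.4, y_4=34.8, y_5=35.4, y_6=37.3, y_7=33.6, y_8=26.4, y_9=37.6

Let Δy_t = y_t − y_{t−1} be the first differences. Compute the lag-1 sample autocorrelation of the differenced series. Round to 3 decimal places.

-0.179

First differences Δy: -3.1, -6.0, -4.6, 0.6, 1.9, -3.7, -7.2, 11.2
Mean of differences = -1.3625
Numerator Σ(Δy_t−Δȳ)(Δy_{t+1}−Δȳ) = -44.1939
Denominator Σ(Δy_t−Δȳ)² = 246.8588
r_1(Δy) = -44.1939 / 246.8588 = -0.179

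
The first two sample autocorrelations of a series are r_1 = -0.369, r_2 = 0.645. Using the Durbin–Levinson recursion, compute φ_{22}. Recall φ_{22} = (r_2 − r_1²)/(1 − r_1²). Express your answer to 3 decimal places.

0.589

φ_{22} = (r_2 − r_1²) / (1 − r_1²)
r_1² = (-0.369)² = 0.136161
Numerator = 0.645 − 0.1362 = 0.5088; denominator = 1 − 0.1362 = 0.8638
φ_{22} = 0.5088 / 0.8638 = 0.589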